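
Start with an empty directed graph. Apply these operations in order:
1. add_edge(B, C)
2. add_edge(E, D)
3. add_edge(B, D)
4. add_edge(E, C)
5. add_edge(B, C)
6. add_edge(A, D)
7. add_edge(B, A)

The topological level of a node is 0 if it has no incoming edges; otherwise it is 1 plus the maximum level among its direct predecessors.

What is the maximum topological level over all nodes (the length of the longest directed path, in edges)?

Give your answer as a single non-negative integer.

Op 1: add_edge(B, C). Edges now: 1
Op 2: add_edge(E, D). Edges now: 2
Op 3: add_edge(B, D). Edges now: 3
Op 4: add_edge(E, C). Edges now: 4
Op 5: add_edge(B, C) (duplicate, no change). Edges now: 4
Op 6: add_edge(A, D). Edges now: 5
Op 7: add_edge(B, A). Edges now: 6
Compute levels (Kahn BFS):
  sources (in-degree 0): B, E
  process B: level=0
    B->A: in-degree(A)=0, level(A)=1, enqueue
    B->C: in-degree(C)=1, level(C)>=1
    B->D: in-degree(D)=2, level(D)>=1
  process E: level=0
    E->C: in-degree(C)=0, level(C)=1, enqueue
    E->D: in-degree(D)=1, level(D)>=1
  process A: level=1
    A->D: in-degree(D)=0, level(D)=2, enqueue
  process C: level=1
  process D: level=2
All levels: A:1, B:0, C:1, D:2, E:0
max level = 2

Answer: 2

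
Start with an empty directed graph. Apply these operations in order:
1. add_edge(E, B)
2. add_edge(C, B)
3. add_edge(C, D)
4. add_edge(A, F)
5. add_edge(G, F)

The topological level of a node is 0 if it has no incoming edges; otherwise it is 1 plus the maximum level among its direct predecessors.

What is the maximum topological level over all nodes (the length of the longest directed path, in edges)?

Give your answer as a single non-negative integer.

Op 1: add_edge(E, B). Edges now: 1
Op 2: add_edge(C, B). Edges now: 2
Op 3: add_edge(C, D). Edges now: 3
Op 4: add_edge(A, F). Edges now: 4
Op 5: add_edge(G, F). Edges now: 5
Compute levels (Kahn BFS):
  sources (in-degree 0): A, C, E, G
  process A: level=0
    A->F: in-degree(F)=1, level(F)>=1
  process C: level=0
    C->B: in-degree(B)=1, level(B)>=1
    C->D: in-degree(D)=0, level(D)=1, enqueue
  process E: level=0
    E->B: in-degree(B)=0, level(B)=1, enqueue
  process G: level=0
    G->F: in-degree(F)=0, level(F)=1, enqueue
  process D: level=1
  process B: level=1
  process F: level=1
All levels: A:0, B:1, C:0, D:1, E:0, F:1, G:0
max level = 1

Answer: 1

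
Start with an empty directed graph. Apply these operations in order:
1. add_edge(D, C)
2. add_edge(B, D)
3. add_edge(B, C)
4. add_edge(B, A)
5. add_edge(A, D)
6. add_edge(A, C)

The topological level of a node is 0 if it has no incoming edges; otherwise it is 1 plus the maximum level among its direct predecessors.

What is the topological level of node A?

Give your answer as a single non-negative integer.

Answer: 1

Derivation:
Op 1: add_edge(D, C). Edges now: 1
Op 2: add_edge(B, D). Edges now: 2
Op 3: add_edge(B, C). Edges now: 3
Op 4: add_edge(B, A). Edges now: 4
Op 5: add_edge(A, D). Edges now: 5
Op 6: add_edge(A, C). Edges now: 6
Compute levels (Kahn BFS):
  sources (in-degree 0): B
  process B: level=0
    B->A: in-degree(A)=0, level(A)=1, enqueue
    B->C: in-degree(C)=2, level(C)>=1
    B->D: in-degree(D)=1, level(D)>=1
  process A: level=1
    A->C: in-degree(C)=1, level(C)>=2
    A->D: in-degree(D)=0, level(D)=2, enqueue
  process D: level=2
    D->C: in-degree(C)=0, level(C)=3, enqueue
  process C: level=3
All levels: A:1, B:0, C:3, D:2
level(A) = 1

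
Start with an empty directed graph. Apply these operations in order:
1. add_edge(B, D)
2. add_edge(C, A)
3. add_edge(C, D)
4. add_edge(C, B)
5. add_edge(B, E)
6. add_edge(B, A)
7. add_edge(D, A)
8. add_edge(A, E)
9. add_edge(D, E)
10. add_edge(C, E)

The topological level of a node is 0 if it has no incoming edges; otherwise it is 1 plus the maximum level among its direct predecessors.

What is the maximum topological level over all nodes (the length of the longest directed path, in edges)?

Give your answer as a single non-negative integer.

Op 1: add_edge(B, D). Edges now: 1
Op 2: add_edge(C, A). Edges now: 2
Op 3: add_edge(C, D). Edges now: 3
Op 4: add_edge(C, B). Edges now: 4
Op 5: add_edge(B, E). Edges now: 5
Op 6: add_edge(B, A). Edges now: 6
Op 7: add_edge(D, A). Edges now: 7
Op 8: add_edge(A, E). Edges now: 8
Op 9: add_edge(D, E). Edges now: 9
Op 10: add_edge(C, E). Edges now: 10
Compute levels (Kahn BFS):
  sources (in-degree 0): C
  process C: level=0
    C->A: in-degree(A)=2, level(A)>=1
    C->B: in-degree(B)=0, level(B)=1, enqueue
    C->D: in-degree(D)=1, level(D)>=1
    C->E: in-degree(E)=3, level(E)>=1
  process B: level=1
    B->A: in-degree(A)=1, level(A)>=2
    B->D: in-degree(D)=0, level(D)=2, enqueue
    B->E: in-degree(E)=2, level(E)>=2
  process D: level=2
    D->A: in-degree(A)=0, level(A)=3, enqueue
    D->E: in-degree(E)=1, level(E)>=3
  process A: level=3
    A->E: in-degree(E)=0, level(E)=4, enqueue
  process E: level=4
All levels: A:3, B:1, C:0, D:2, E:4
max level = 4

Answer: 4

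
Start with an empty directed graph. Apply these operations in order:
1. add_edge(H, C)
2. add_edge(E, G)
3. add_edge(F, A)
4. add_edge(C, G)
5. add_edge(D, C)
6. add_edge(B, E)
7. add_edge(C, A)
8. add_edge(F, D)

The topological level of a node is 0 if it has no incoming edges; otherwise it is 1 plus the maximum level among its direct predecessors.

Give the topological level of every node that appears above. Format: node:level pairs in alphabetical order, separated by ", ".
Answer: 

Op 1: add_edge(H, C). Edges now: 1
Op 2: add_edge(E, G). Edges now: 2
Op 3: add_edge(F, A). Edges now: 3
Op 4: add_edge(C, G). Edges now: 4
Op 5: add_edge(D, C). Edges now: 5
Op 6: add_edge(B, E). Edges now: 6
Op 7: add_edge(C, A). Edges now: 7
Op 8: add_edge(F, D). Edges now: 8
Compute levels (Kahn BFS):
  sources (in-degree 0): B, F, H
  process B: level=0
    B->E: in-degree(E)=0, level(E)=1, enqueue
  process F: level=0
    F->A: in-degree(A)=1, level(A)>=1
    F->D: in-degree(D)=0, level(D)=1, enqueue
  process H: level=0
    H->C: in-degree(C)=1, level(C)>=1
  process E: level=1
    E->G: in-degree(G)=1, level(G)>=2
  process D: level=1
    D->C: in-degree(C)=0, level(C)=2, enqueue
  process C: level=2
    C->A: in-degree(A)=0, level(A)=3, enqueue
    C->G: in-degree(G)=0, level(G)=3, enqueue
  process A: level=3
  process G: level=3
All levels: A:3, B:0, C:2, D:1, E:1, F:0, G:3, H:0

Answer: A:3, B:0, C:2, D:1, E:1, F:0, G:3, H:0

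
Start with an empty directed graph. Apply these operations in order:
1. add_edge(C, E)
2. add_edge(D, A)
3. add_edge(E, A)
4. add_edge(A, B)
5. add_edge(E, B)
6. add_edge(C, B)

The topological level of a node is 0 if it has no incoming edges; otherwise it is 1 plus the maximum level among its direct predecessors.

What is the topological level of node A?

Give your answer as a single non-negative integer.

Op 1: add_edge(C, E). Edges now: 1
Op 2: add_edge(D, A). Edges now: 2
Op 3: add_edge(E, A). Edges now: 3
Op 4: add_edge(A, B). Edges now: 4
Op 5: add_edge(E, B). Edges now: 5
Op 6: add_edge(C, B). Edges now: 6
Compute levels (Kahn BFS):
  sources (in-degree 0): C, D
  process C: level=0
    C->B: in-degree(B)=2, level(B)>=1
    C->E: in-degree(E)=0, level(E)=1, enqueue
  process D: level=0
    D->A: in-degree(A)=1, level(A)>=1
  process E: level=1
    E->A: in-degree(A)=0, level(A)=2, enqueue
    E->B: in-degree(B)=1, level(B)>=2
  process A: level=2
    A->B: in-degree(B)=0, level(B)=3, enqueue
  process B: level=3
All levels: A:2, B:3, C:0, D:0, E:1
level(A) = 2

Answer: 2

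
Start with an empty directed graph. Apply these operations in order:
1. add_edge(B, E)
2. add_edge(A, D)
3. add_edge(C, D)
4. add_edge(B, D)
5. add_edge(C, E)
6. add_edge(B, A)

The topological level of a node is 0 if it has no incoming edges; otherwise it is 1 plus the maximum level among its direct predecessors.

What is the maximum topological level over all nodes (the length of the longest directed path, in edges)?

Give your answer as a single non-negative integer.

Op 1: add_edge(B, E). Edges now: 1
Op 2: add_edge(A, D). Edges now: 2
Op 3: add_edge(C, D). Edges now: 3
Op 4: add_edge(B, D). Edges now: 4
Op 5: add_edge(C, E). Edges now: 5
Op 6: add_edge(B, A). Edges now: 6
Compute levels (Kahn BFS):
  sources (in-degree 0): B, C
  process B: level=0
    B->A: in-degree(A)=0, level(A)=1, enqueue
    B->D: in-degree(D)=2, level(D)>=1
    B->E: in-degree(E)=1, level(E)>=1
  process C: level=0
    C->D: in-degree(D)=1, level(D)>=1
    C->E: in-degree(E)=0, level(E)=1, enqueue
  process A: level=1
    A->D: in-degree(D)=0, level(D)=2, enqueue
  process E: level=1
  process D: level=2
All levels: A:1, B:0, C:0, D:2, E:1
max level = 2

Answer: 2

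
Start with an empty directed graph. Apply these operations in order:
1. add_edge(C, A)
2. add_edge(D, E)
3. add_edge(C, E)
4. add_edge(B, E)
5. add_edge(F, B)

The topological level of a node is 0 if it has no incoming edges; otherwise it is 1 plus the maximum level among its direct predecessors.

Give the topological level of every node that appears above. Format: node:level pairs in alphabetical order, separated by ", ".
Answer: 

Op 1: add_edge(C, A). Edges now: 1
Op 2: add_edge(D, E). Edges now: 2
Op 3: add_edge(C, E). Edges now: 3
Op 4: add_edge(B, E). Edges now: 4
Op 5: add_edge(F, B). Edges now: 5
Compute levels (Kahn BFS):
  sources (in-degree 0): C, D, F
  process C: level=0
    C->A: in-degree(A)=0, level(A)=1, enqueue
    C->E: in-degree(E)=2, level(E)>=1
  process D: level=0
    D->E: in-degree(E)=1, level(E)>=1
  process F: level=0
    F->B: in-degree(B)=0, level(B)=1, enqueue
  process A: level=1
  process B: level=1
    B->E: in-degree(E)=0, level(E)=2, enqueue
  process E: level=2
All levels: A:1, B:1, C:0, D:0, E:2, F:0

Answer: A:1, B:1, C:0, D:0, E:2, F:0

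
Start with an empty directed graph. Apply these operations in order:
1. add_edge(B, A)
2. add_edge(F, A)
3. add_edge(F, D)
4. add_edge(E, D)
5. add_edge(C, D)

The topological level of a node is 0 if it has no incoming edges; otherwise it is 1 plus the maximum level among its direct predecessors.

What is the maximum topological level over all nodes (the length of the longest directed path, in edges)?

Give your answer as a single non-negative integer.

Answer: 1

Derivation:
Op 1: add_edge(B, A). Edges now: 1
Op 2: add_edge(F, A). Edges now: 2
Op 3: add_edge(F, D). Edges now: 3
Op 4: add_edge(E, D). Edges now: 4
Op 5: add_edge(C, D). Edges now: 5
Compute levels (Kahn BFS):
  sources (in-degree 0): B, C, E, F
  process B: level=0
    B->A: in-degree(A)=1, level(A)>=1
  process C: level=0
    C->D: in-degree(D)=2, level(D)>=1
  process E: level=0
    E->D: in-degree(D)=1, level(D)>=1
  process F: level=0
    F->A: in-degree(A)=0, level(A)=1, enqueue
    F->D: in-degree(D)=0, level(D)=1, enqueue
  process A: level=1
  process D: level=1
All levels: A:1, B:0, C:0, D:1, E:0, F:0
max level = 1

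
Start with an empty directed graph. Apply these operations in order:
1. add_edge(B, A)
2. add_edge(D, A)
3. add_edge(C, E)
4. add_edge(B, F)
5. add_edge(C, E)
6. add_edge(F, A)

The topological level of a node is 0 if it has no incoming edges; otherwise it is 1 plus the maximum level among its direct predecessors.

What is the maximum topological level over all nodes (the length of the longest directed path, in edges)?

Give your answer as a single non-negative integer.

Op 1: add_edge(B, A). Edges now: 1
Op 2: add_edge(D, A). Edges now: 2
Op 3: add_edge(C, E). Edges now: 3
Op 4: add_edge(B, F). Edges now: 4
Op 5: add_edge(C, E) (duplicate, no change). Edges now: 4
Op 6: add_edge(F, A). Edges now: 5
Compute levels (Kahn BFS):
  sources (in-degree 0): B, C, D
  process B: level=0
    B->A: in-degree(A)=2, level(A)>=1
    B->F: in-degree(F)=0, level(F)=1, enqueue
  process C: level=0
    C->E: in-degree(E)=0, level(E)=1, enqueue
  process D: level=0
    D->A: in-degree(A)=1, level(A)>=1
  process F: level=1
    F->A: in-degree(A)=0, level(A)=2, enqueue
  process E: level=1
  process A: level=2
All levels: A:2, B:0, C:0, D:0, E:1, F:1
max level = 2

Answer: 2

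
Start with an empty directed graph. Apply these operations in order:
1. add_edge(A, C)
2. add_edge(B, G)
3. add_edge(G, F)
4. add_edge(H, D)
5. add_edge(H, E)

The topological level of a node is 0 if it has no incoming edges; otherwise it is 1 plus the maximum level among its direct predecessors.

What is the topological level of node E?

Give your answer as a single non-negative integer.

Op 1: add_edge(A, C). Edges now: 1
Op 2: add_edge(B, G). Edges now: 2
Op 3: add_edge(G, F). Edges now: 3
Op 4: add_edge(H, D). Edges now: 4
Op 5: add_edge(H, E). Edges now: 5
Compute levels (Kahn BFS):
  sources (in-degree 0): A, B, H
  process A: level=0
    A->C: in-degree(C)=0, level(C)=1, enqueue
  process B: level=0
    B->G: in-degree(G)=0, level(G)=1, enqueue
  process H: level=0
    H->D: in-degree(D)=0, level(D)=1, enqueue
    H->E: in-degree(E)=0, level(E)=1, enqueue
  process C: level=1
  process G: level=1
    G->F: in-degree(F)=0, level(F)=2, enqueue
  process D: level=1
  process E: level=1
  process F: level=2
All levels: A:0, B:0, C:1, D:1, E:1, F:2, G:1, H:0
level(E) = 1

Answer: 1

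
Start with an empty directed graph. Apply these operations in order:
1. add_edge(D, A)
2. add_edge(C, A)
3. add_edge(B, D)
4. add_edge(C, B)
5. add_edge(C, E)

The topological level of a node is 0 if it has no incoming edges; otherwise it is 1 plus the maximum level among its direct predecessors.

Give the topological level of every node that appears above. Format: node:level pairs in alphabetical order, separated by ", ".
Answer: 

Op 1: add_edge(D, A). Edges now: 1
Op 2: add_edge(C, A). Edges now: 2
Op 3: add_edge(B, D). Edges now: 3
Op 4: add_edge(C, B). Edges now: 4
Op 5: add_edge(C, E). Edges now: 5
Compute levels (Kahn BFS):
  sources (in-degree 0): C
  process C: level=0
    C->A: in-degree(A)=1, level(A)>=1
    C->B: in-degree(B)=0, level(B)=1, enqueue
    C->E: in-degree(E)=0, level(E)=1, enqueue
  process B: level=1
    B->D: in-degree(D)=0, level(D)=2, enqueue
  process E: level=1
  process D: level=2
    D->A: in-degree(A)=0, level(A)=3, enqueue
  process A: level=3
All levels: A:3, B:1, C:0, D:2, E:1

Answer: A:3, B:1, C:0, D:2, E:1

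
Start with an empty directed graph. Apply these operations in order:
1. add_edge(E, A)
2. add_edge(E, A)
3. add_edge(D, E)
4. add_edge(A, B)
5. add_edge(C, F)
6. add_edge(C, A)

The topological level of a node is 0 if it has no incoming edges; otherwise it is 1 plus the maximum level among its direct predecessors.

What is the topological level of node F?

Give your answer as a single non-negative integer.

Answer: 1

Derivation:
Op 1: add_edge(E, A). Edges now: 1
Op 2: add_edge(E, A) (duplicate, no change). Edges now: 1
Op 3: add_edge(D, E). Edges now: 2
Op 4: add_edge(A, B). Edges now: 3
Op 5: add_edge(C, F). Edges now: 4
Op 6: add_edge(C, A). Edges now: 5
Compute levels (Kahn BFS):
  sources (in-degree 0): C, D
  process C: level=0
    C->A: in-degree(A)=1, level(A)>=1
    C->F: in-degree(F)=0, level(F)=1, enqueue
  process D: level=0
    D->E: in-degree(E)=0, level(E)=1, enqueue
  process F: level=1
  process E: level=1
    E->A: in-degree(A)=0, level(A)=2, enqueue
  process A: level=2
    A->B: in-degree(B)=0, level(B)=3, enqueue
  process B: level=3
All levels: A:2, B:3, C:0, D:0, E:1, F:1
level(F) = 1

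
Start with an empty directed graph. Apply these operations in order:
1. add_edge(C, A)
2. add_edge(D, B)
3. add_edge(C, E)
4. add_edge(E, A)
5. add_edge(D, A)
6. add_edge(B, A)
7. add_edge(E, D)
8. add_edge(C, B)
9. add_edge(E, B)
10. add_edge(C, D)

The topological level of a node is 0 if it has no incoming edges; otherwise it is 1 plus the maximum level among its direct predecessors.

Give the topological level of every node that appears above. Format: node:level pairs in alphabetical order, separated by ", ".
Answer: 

Op 1: add_edge(C, A). Edges now: 1
Op 2: add_edge(D, B). Edges now: 2
Op 3: add_edge(C, E). Edges now: 3
Op 4: add_edge(E, A). Edges now: 4
Op 5: add_edge(D, A). Edges now: 5
Op 6: add_edge(B, A). Edges now: 6
Op 7: add_edge(E, D). Edges now: 7
Op 8: add_edge(C, B). Edges now: 8
Op 9: add_edge(E, B). Edges now: 9
Op 10: add_edge(C, D). Edges now: 10
Compute levels (Kahn BFS):
  sources (in-degree 0): C
  process C: level=0
    C->A: in-degree(A)=3, level(A)>=1
    C->B: in-degree(B)=2, level(B)>=1
    C->D: in-degree(D)=1, level(D)>=1
    C->E: in-degree(E)=0, level(E)=1, enqueue
  process E: level=1
    E->A: in-degree(A)=2, level(A)>=2
    E->B: in-degree(B)=1, level(B)>=2
    E->D: in-degree(D)=0, level(D)=2, enqueue
  process D: level=2
    D->A: in-degree(A)=1, level(A)>=3
    D->B: in-degree(B)=0, level(B)=3, enqueue
  process B: level=3
    B->A: in-degree(A)=0, level(A)=4, enqueue
  process A: level=4
All levels: A:4, B:3, C:0, D:2, E:1

Answer: A:4, B:3, C:0, D:2, E:1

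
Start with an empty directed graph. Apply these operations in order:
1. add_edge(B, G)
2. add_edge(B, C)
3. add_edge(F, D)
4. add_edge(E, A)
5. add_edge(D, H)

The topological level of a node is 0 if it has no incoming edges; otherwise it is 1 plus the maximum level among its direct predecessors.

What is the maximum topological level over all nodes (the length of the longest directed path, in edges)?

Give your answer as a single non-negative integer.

Answer: 2

Derivation:
Op 1: add_edge(B, G). Edges now: 1
Op 2: add_edge(B, C). Edges now: 2
Op 3: add_edge(F, D). Edges now: 3
Op 4: add_edge(E, A). Edges now: 4
Op 5: add_edge(D, H). Edges now: 5
Compute levels (Kahn BFS):
  sources (in-degree 0): B, E, F
  process B: level=0
    B->C: in-degree(C)=0, level(C)=1, enqueue
    B->G: in-degree(G)=0, level(G)=1, enqueue
  process E: level=0
    E->A: in-degree(A)=0, level(A)=1, enqueue
  process F: level=0
    F->D: in-degree(D)=0, level(D)=1, enqueue
  process C: level=1
  process G: level=1
  process A: level=1
  process D: level=1
    D->H: in-degree(H)=0, level(H)=2, enqueue
  process H: level=2
All levels: A:1, B:0, C:1, D:1, E:0, F:0, G:1, H:2
max level = 2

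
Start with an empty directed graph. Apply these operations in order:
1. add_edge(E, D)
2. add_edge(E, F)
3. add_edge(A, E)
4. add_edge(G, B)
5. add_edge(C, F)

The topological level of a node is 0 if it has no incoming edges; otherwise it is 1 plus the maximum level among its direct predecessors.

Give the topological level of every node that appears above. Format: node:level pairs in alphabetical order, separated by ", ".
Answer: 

Answer: A:0, B:1, C:0, D:2, E:1, F:2, G:0

Derivation:
Op 1: add_edge(E, D). Edges now: 1
Op 2: add_edge(E, F). Edges now: 2
Op 3: add_edge(A, E). Edges now: 3
Op 4: add_edge(G, B). Edges now: 4
Op 5: add_edge(C, F). Edges now: 5
Compute levels (Kahn BFS):
  sources (in-degree 0): A, C, G
  process A: level=0
    A->E: in-degree(E)=0, level(E)=1, enqueue
  process C: level=0
    C->F: in-degree(F)=1, level(F)>=1
  process G: level=0
    G->B: in-degree(B)=0, level(B)=1, enqueue
  process E: level=1
    E->D: in-degree(D)=0, level(D)=2, enqueue
    E->F: in-degree(F)=0, level(F)=2, enqueue
  process B: level=1
  process D: level=2
  process F: level=2
All levels: A:0, B:1, C:0, D:2, E:1, F:2, G:0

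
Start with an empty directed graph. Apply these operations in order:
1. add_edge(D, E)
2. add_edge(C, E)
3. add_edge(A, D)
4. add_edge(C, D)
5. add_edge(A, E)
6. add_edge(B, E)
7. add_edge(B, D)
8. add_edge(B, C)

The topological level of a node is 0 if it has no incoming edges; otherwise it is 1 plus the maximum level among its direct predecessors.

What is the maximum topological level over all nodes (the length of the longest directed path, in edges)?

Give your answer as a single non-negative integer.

Answer: 3

Derivation:
Op 1: add_edge(D, E). Edges now: 1
Op 2: add_edge(C, E). Edges now: 2
Op 3: add_edge(A, D). Edges now: 3
Op 4: add_edge(C, D). Edges now: 4
Op 5: add_edge(A, E). Edges now: 5
Op 6: add_edge(B, E). Edges now: 6
Op 7: add_edge(B, D). Edges now: 7
Op 8: add_edge(B, C). Edges now: 8
Compute levels (Kahn BFS):
  sources (in-degree 0): A, B
  process A: level=0
    A->D: in-degree(D)=2, level(D)>=1
    A->E: in-degree(E)=3, level(E)>=1
  process B: level=0
    B->C: in-degree(C)=0, level(C)=1, enqueue
    B->D: in-degree(D)=1, level(D)>=1
    B->E: in-degree(E)=2, level(E)>=1
  process C: level=1
    C->D: in-degree(D)=0, level(D)=2, enqueue
    C->E: in-degree(E)=1, level(E)>=2
  process D: level=2
    D->E: in-degree(E)=0, level(E)=3, enqueue
  process E: level=3
All levels: A:0, B:0, C:1, D:2, E:3
max level = 3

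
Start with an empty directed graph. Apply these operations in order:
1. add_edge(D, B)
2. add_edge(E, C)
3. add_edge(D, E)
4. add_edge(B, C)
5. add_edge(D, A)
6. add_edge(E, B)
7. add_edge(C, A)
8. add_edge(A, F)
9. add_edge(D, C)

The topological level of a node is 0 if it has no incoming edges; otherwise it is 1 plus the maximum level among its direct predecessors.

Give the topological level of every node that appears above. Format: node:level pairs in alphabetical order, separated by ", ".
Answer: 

Answer: A:4, B:2, C:3, D:0, E:1, F:5

Derivation:
Op 1: add_edge(D, B). Edges now: 1
Op 2: add_edge(E, C). Edges now: 2
Op 3: add_edge(D, E). Edges now: 3
Op 4: add_edge(B, C). Edges now: 4
Op 5: add_edge(D, A). Edges now: 5
Op 6: add_edge(E, B). Edges now: 6
Op 7: add_edge(C, A). Edges now: 7
Op 8: add_edge(A, F). Edges now: 8
Op 9: add_edge(D, C). Edges now: 9
Compute levels (Kahn BFS):
  sources (in-degree 0): D
  process D: level=0
    D->A: in-degree(A)=1, level(A)>=1
    D->B: in-degree(B)=1, level(B)>=1
    D->C: in-degree(C)=2, level(C)>=1
    D->E: in-degree(E)=0, level(E)=1, enqueue
  process E: level=1
    E->B: in-degree(B)=0, level(B)=2, enqueue
    E->C: in-degree(C)=1, level(C)>=2
  process B: level=2
    B->C: in-degree(C)=0, level(C)=3, enqueue
  process C: level=3
    C->A: in-degree(A)=0, level(A)=4, enqueue
  process A: level=4
    A->F: in-degree(F)=0, level(F)=5, enqueue
  process F: level=5
All levels: A:4, B:2, C:3, D:0, E:1, F:5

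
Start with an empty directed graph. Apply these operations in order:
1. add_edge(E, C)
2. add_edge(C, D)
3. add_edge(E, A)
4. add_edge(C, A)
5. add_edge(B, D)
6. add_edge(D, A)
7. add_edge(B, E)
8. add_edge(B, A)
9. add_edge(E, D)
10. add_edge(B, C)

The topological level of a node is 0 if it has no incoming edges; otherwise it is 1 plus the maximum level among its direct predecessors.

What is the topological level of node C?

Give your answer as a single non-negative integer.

Answer: 2

Derivation:
Op 1: add_edge(E, C). Edges now: 1
Op 2: add_edge(C, D). Edges now: 2
Op 3: add_edge(E, A). Edges now: 3
Op 4: add_edge(C, A). Edges now: 4
Op 5: add_edge(B, D). Edges now: 5
Op 6: add_edge(D, A). Edges now: 6
Op 7: add_edge(B, E). Edges now: 7
Op 8: add_edge(B, A). Edges now: 8
Op 9: add_edge(E, D). Edges now: 9
Op 10: add_edge(B, C). Edges now: 10
Compute levels (Kahn BFS):
  sources (in-degree 0): B
  process B: level=0
    B->A: in-degree(A)=3, level(A)>=1
    B->C: in-degree(C)=1, level(C)>=1
    B->D: in-degree(D)=2, level(D)>=1
    B->E: in-degree(E)=0, level(E)=1, enqueue
  process E: level=1
    E->A: in-degree(A)=2, level(A)>=2
    E->C: in-degree(C)=0, level(C)=2, enqueue
    E->D: in-degree(D)=1, level(D)>=2
  process C: level=2
    C->A: in-degree(A)=1, level(A)>=3
    C->D: in-degree(D)=0, level(D)=3, enqueue
  process D: level=3
    D->A: in-degree(A)=0, level(A)=4, enqueue
  process A: level=4
All levels: A:4, B:0, C:2, D:3, E:1
level(C) = 2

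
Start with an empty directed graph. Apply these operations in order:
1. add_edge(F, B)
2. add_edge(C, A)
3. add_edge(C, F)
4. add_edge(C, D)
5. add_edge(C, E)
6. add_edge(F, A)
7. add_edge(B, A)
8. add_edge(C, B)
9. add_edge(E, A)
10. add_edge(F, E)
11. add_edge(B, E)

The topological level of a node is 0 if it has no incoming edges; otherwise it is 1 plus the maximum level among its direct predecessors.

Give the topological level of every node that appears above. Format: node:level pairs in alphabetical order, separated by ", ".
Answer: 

Answer: A:4, B:2, C:0, D:1, E:3, F:1

Derivation:
Op 1: add_edge(F, B). Edges now: 1
Op 2: add_edge(C, A). Edges now: 2
Op 3: add_edge(C, F). Edges now: 3
Op 4: add_edge(C, D). Edges now: 4
Op 5: add_edge(C, E). Edges now: 5
Op 6: add_edge(F, A). Edges now: 6
Op 7: add_edge(B, A). Edges now: 7
Op 8: add_edge(C, B). Edges now: 8
Op 9: add_edge(E, A). Edges now: 9
Op 10: add_edge(F, E). Edges now: 10
Op 11: add_edge(B, E). Edges now: 11
Compute levels (Kahn BFS):
  sources (in-degree 0): C
  process C: level=0
    C->A: in-degree(A)=3, level(A)>=1
    C->B: in-degree(B)=1, level(B)>=1
    C->D: in-degree(D)=0, level(D)=1, enqueue
    C->E: in-degree(E)=2, level(E)>=1
    C->F: in-degree(F)=0, level(F)=1, enqueue
  process D: level=1
  process F: level=1
    F->A: in-degree(A)=2, level(A)>=2
    F->B: in-degree(B)=0, level(B)=2, enqueue
    F->E: in-degree(E)=1, level(E)>=2
  process B: level=2
    B->A: in-degree(A)=1, level(A)>=3
    B->E: in-degree(E)=0, level(E)=3, enqueue
  process E: level=3
    E->A: in-degree(A)=0, level(A)=4, enqueue
  process A: level=4
All levels: A:4, B:2, C:0, D:1, E:3, F:1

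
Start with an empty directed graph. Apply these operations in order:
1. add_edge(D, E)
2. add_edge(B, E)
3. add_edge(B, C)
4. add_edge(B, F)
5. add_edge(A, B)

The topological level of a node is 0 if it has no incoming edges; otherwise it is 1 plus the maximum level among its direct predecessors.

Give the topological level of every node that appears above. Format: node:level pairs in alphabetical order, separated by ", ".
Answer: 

Answer: A:0, B:1, C:2, D:0, E:2, F:2

Derivation:
Op 1: add_edge(D, E). Edges now: 1
Op 2: add_edge(B, E). Edges now: 2
Op 3: add_edge(B, C). Edges now: 3
Op 4: add_edge(B, F). Edges now: 4
Op 5: add_edge(A, B). Edges now: 5
Compute levels (Kahn BFS):
  sources (in-degree 0): A, D
  process A: level=0
    A->B: in-degree(B)=0, level(B)=1, enqueue
  process D: level=0
    D->E: in-degree(E)=1, level(E)>=1
  process B: level=1
    B->C: in-degree(C)=0, level(C)=2, enqueue
    B->E: in-degree(E)=0, level(E)=2, enqueue
    B->F: in-degree(F)=0, level(F)=2, enqueue
  process C: level=2
  process E: level=2
  process F: level=2
All levels: A:0, B:1, C:2, D:0, E:2, F:2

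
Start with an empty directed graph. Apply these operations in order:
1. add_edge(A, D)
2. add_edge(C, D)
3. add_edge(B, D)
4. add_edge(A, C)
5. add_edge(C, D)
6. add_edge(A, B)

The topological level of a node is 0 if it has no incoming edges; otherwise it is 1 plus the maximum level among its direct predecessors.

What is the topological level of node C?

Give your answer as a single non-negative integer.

Op 1: add_edge(A, D). Edges now: 1
Op 2: add_edge(C, D). Edges now: 2
Op 3: add_edge(B, D). Edges now: 3
Op 4: add_edge(A, C). Edges now: 4
Op 5: add_edge(C, D) (duplicate, no change). Edges now: 4
Op 6: add_edge(A, B). Edges now: 5
Compute levels (Kahn BFS):
  sources (in-degree 0): A
  process A: level=0
    A->B: in-degree(B)=0, level(B)=1, enqueue
    A->C: in-degree(C)=0, level(C)=1, enqueue
    A->D: in-degree(D)=2, level(D)>=1
  process B: level=1
    B->D: in-degree(D)=1, level(D)>=2
  process C: level=1
    C->D: in-degree(D)=0, level(D)=2, enqueue
  process D: level=2
All levels: A:0, B:1, C:1, D:2
level(C) = 1

Answer: 1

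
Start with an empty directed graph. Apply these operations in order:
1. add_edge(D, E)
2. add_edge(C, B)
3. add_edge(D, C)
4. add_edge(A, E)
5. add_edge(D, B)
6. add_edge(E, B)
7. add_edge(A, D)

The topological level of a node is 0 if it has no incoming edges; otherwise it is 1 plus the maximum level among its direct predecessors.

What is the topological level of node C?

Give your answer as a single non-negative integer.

Op 1: add_edge(D, E). Edges now: 1
Op 2: add_edge(C, B). Edges now: 2
Op 3: add_edge(D, C). Edges now: 3
Op 4: add_edge(A, E). Edges now: 4
Op 5: add_edge(D, B). Edges now: 5
Op 6: add_edge(E, B). Edges now: 6
Op 7: add_edge(A, D). Edges now: 7
Compute levels (Kahn BFS):
  sources (in-degree 0): A
  process A: level=0
    A->D: in-degree(D)=0, level(D)=1, enqueue
    A->E: in-degree(E)=1, level(E)>=1
  process D: level=1
    D->B: in-degree(B)=2, level(B)>=2
    D->C: in-degree(C)=0, level(C)=2, enqueue
    D->E: in-degree(E)=0, level(E)=2, enqueue
  process C: level=2
    C->B: in-degree(B)=1, level(B)>=3
  process E: level=2
    E->B: in-degree(B)=0, level(B)=3, enqueue
  process B: level=3
All levels: A:0, B:3, C:2, D:1, E:2
level(C) = 2

Answer: 2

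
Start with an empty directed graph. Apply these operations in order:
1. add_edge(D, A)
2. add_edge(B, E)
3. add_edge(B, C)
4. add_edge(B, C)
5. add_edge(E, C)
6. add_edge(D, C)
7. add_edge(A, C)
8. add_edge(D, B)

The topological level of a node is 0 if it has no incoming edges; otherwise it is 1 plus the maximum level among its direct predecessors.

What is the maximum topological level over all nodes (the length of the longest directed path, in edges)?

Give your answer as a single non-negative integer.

Op 1: add_edge(D, A). Edges now: 1
Op 2: add_edge(B, E). Edges now: 2
Op 3: add_edge(B, C). Edges now: 3
Op 4: add_edge(B, C) (duplicate, no change). Edges now: 3
Op 5: add_edge(E, C). Edges now: 4
Op 6: add_edge(D, C). Edges now: 5
Op 7: add_edge(A, C). Edges now: 6
Op 8: add_edge(D, B). Edges now: 7
Compute levels (Kahn BFS):
  sources (in-degree 0): D
  process D: level=0
    D->A: in-degree(A)=0, level(A)=1, enqueue
    D->B: in-degree(B)=0, level(B)=1, enqueue
    D->C: in-degree(C)=3, level(C)>=1
  process A: level=1
    A->C: in-degree(C)=2, level(C)>=2
  process B: level=1
    B->C: in-degree(C)=1, level(C)>=2
    B->E: in-degree(E)=0, level(E)=2, enqueue
  process E: level=2
    E->C: in-degree(C)=0, level(C)=3, enqueue
  process C: level=3
All levels: A:1, B:1, C:3, D:0, E:2
max level = 3

Answer: 3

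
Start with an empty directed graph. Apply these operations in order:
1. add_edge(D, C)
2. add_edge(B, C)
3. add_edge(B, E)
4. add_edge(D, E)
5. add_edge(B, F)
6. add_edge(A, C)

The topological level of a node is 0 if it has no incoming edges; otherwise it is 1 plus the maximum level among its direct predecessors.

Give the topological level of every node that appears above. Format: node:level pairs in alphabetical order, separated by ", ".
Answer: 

Op 1: add_edge(D, C). Edges now: 1
Op 2: add_edge(B, C). Edges now: 2
Op 3: add_edge(B, E). Edges now: 3
Op 4: add_edge(D, E). Edges now: 4
Op 5: add_edge(B, F). Edges now: 5
Op 6: add_edge(A, C). Edges now: 6
Compute levels (Kahn BFS):
  sources (in-degree 0): A, B, D
  process A: level=0
    A->C: in-degree(C)=2, level(C)>=1
  process B: level=0
    B->C: in-degree(C)=1, level(C)>=1
    B->E: in-degree(E)=1, level(E)>=1
    B->F: in-degree(F)=0, level(F)=1, enqueue
  process D: level=0
    D->C: in-degree(C)=0, level(C)=1, enqueue
    D->E: in-degree(E)=0, level(E)=1, enqueue
  process F: level=1
  process C: level=1
  process E: level=1
All levels: A:0, B:0, C:1, D:0, E:1, F:1

Answer: A:0, B:0, C:1, D:0, E:1, F:1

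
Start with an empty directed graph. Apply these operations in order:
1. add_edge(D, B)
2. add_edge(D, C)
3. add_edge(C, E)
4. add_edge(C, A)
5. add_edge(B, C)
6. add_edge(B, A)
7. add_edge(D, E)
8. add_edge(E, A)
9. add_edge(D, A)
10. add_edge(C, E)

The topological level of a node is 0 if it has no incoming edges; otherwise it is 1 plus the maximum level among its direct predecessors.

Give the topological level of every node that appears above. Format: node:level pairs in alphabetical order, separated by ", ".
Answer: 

Answer: A:4, B:1, C:2, D:0, E:3

Derivation:
Op 1: add_edge(D, B). Edges now: 1
Op 2: add_edge(D, C). Edges now: 2
Op 3: add_edge(C, E). Edges now: 3
Op 4: add_edge(C, A). Edges now: 4
Op 5: add_edge(B, C). Edges now: 5
Op 6: add_edge(B, A). Edges now: 6
Op 7: add_edge(D, E). Edges now: 7
Op 8: add_edge(E, A). Edges now: 8
Op 9: add_edge(D, A). Edges now: 9
Op 10: add_edge(C, E) (duplicate, no change). Edges now: 9
Compute levels (Kahn BFS):
  sources (in-degree 0): D
  process D: level=0
    D->A: in-degree(A)=3, level(A)>=1
    D->B: in-degree(B)=0, level(B)=1, enqueue
    D->C: in-degree(C)=1, level(C)>=1
    D->E: in-degree(E)=1, level(E)>=1
  process B: level=1
    B->A: in-degree(A)=2, level(A)>=2
    B->C: in-degree(C)=0, level(C)=2, enqueue
  process C: level=2
    C->A: in-degree(A)=1, level(A)>=3
    C->E: in-degree(E)=0, level(E)=3, enqueue
  process E: level=3
    E->A: in-degree(A)=0, level(A)=4, enqueue
  process A: level=4
All levels: A:4, B:1, C:2, D:0, E:3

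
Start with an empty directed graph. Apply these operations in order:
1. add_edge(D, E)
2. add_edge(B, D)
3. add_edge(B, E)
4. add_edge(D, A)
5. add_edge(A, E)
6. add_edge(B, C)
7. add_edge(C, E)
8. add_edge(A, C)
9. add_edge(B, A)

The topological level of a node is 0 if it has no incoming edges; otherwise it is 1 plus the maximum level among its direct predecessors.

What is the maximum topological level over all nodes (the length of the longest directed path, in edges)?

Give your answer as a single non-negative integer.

Op 1: add_edge(D, E). Edges now: 1
Op 2: add_edge(B, D). Edges now: 2
Op 3: add_edge(B, E). Edges now: 3
Op 4: add_edge(D, A). Edges now: 4
Op 5: add_edge(A, E). Edges now: 5
Op 6: add_edge(B, C). Edges now: 6
Op 7: add_edge(C, E). Edges now: 7
Op 8: add_edge(A, C). Edges now: 8
Op 9: add_edge(B, A). Edges now: 9
Compute levels (Kahn BFS):
  sources (in-degree 0): B
  process B: level=0
    B->A: in-degree(A)=1, level(A)>=1
    B->C: in-degree(C)=1, level(C)>=1
    B->D: in-degree(D)=0, level(D)=1, enqueue
    B->E: in-degree(E)=3, level(E)>=1
  process D: level=1
    D->A: in-degree(A)=0, level(A)=2, enqueue
    D->E: in-degree(E)=2, level(E)>=2
  process A: level=2
    A->C: in-degree(C)=0, level(C)=3, enqueue
    A->E: in-degree(E)=1, level(E)>=3
  process C: level=3
    C->E: in-degree(E)=0, level(E)=4, enqueue
  process E: level=4
All levels: A:2, B:0, C:3, D:1, E:4
max level = 4

Answer: 4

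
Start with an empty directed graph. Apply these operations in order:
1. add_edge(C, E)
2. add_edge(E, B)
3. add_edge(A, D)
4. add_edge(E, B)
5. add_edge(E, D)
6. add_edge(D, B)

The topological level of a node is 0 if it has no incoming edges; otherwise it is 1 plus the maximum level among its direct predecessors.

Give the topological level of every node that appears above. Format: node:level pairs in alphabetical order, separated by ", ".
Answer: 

Answer: A:0, B:3, C:0, D:2, E:1

Derivation:
Op 1: add_edge(C, E). Edges now: 1
Op 2: add_edge(E, B). Edges now: 2
Op 3: add_edge(A, D). Edges now: 3
Op 4: add_edge(E, B) (duplicate, no change). Edges now: 3
Op 5: add_edge(E, D). Edges now: 4
Op 6: add_edge(D, B). Edges now: 5
Compute levels (Kahn BFS):
  sources (in-degree 0): A, C
  process A: level=0
    A->D: in-degree(D)=1, level(D)>=1
  process C: level=0
    C->E: in-degree(E)=0, level(E)=1, enqueue
  process E: level=1
    E->B: in-degree(B)=1, level(B)>=2
    E->D: in-degree(D)=0, level(D)=2, enqueue
  process D: level=2
    D->B: in-degree(B)=0, level(B)=3, enqueue
  process B: level=3
All levels: A:0, B:3, C:0, D:2, E:1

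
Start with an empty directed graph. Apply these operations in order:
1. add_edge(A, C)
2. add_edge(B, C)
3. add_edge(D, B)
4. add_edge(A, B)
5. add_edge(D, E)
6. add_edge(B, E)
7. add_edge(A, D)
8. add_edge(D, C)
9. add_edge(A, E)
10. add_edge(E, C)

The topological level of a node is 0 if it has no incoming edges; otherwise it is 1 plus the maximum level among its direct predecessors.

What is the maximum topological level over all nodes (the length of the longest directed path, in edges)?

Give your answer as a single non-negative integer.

Answer: 4

Derivation:
Op 1: add_edge(A, C). Edges now: 1
Op 2: add_edge(B, C). Edges now: 2
Op 3: add_edge(D, B). Edges now: 3
Op 4: add_edge(A, B). Edges now: 4
Op 5: add_edge(D, E). Edges now: 5
Op 6: add_edge(B, E). Edges now: 6
Op 7: add_edge(A, D). Edges now: 7
Op 8: add_edge(D, C). Edges now: 8
Op 9: add_edge(A, E). Edges now: 9
Op 10: add_edge(E, C). Edges now: 10
Compute levels (Kahn BFS):
  sources (in-degree 0): A
  process A: level=0
    A->B: in-degree(B)=1, level(B)>=1
    A->C: in-degree(C)=3, level(C)>=1
    A->D: in-degree(D)=0, level(D)=1, enqueue
    A->E: in-degree(E)=2, level(E)>=1
  process D: level=1
    D->B: in-degree(B)=0, level(B)=2, enqueue
    D->C: in-degree(C)=2, level(C)>=2
    D->E: in-degree(E)=1, level(E)>=2
  process B: level=2
    B->C: in-degree(C)=1, level(C)>=3
    B->E: in-degree(E)=0, level(E)=3, enqueue
  process E: level=3
    E->C: in-degree(C)=0, level(C)=4, enqueue
  process C: level=4
All levels: A:0, B:2, C:4, D:1, E:3
max level = 4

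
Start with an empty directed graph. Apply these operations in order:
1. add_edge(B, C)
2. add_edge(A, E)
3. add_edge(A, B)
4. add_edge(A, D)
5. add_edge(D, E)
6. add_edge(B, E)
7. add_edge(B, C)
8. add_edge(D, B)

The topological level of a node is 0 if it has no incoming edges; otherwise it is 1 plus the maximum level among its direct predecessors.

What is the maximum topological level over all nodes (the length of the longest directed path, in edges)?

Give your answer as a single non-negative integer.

Op 1: add_edge(B, C). Edges now: 1
Op 2: add_edge(A, E). Edges now: 2
Op 3: add_edge(A, B). Edges now: 3
Op 4: add_edge(A, D). Edges now: 4
Op 5: add_edge(D, E). Edges now: 5
Op 6: add_edge(B, E). Edges now: 6
Op 7: add_edge(B, C) (duplicate, no change). Edges now: 6
Op 8: add_edge(D, B). Edges now: 7
Compute levels (Kahn BFS):
  sources (in-degree 0): A
  process A: level=0
    A->B: in-degree(B)=1, level(B)>=1
    A->D: in-degree(D)=0, level(D)=1, enqueue
    A->E: in-degree(E)=2, level(E)>=1
  process D: level=1
    D->B: in-degree(B)=0, level(B)=2, enqueue
    D->E: in-degree(E)=1, level(E)>=2
  process B: level=2
    B->C: in-degree(C)=0, level(C)=3, enqueue
    B->E: in-degree(E)=0, level(E)=3, enqueue
  process C: level=3
  process E: level=3
All levels: A:0, B:2, C:3, D:1, E:3
max level = 3

Answer: 3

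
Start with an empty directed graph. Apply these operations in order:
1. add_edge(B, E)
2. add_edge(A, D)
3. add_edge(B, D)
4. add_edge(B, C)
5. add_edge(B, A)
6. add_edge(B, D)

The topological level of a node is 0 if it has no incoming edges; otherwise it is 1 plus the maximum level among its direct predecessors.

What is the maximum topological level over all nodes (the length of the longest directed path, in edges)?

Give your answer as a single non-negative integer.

Op 1: add_edge(B, E). Edges now: 1
Op 2: add_edge(A, D). Edges now: 2
Op 3: add_edge(B, D). Edges now: 3
Op 4: add_edge(B, C). Edges now: 4
Op 5: add_edge(B, A). Edges now: 5
Op 6: add_edge(B, D) (duplicate, no change). Edges now: 5
Compute levels (Kahn BFS):
  sources (in-degree 0): B
  process B: level=0
    B->A: in-degree(A)=0, level(A)=1, enqueue
    B->C: in-degree(C)=0, level(C)=1, enqueue
    B->D: in-degree(D)=1, level(D)>=1
    B->E: in-degree(E)=0, level(E)=1, enqueue
  process A: level=1
    A->D: in-degree(D)=0, level(D)=2, enqueue
  process C: level=1
  process E: level=1
  process D: level=2
All levels: A:1, B:0, C:1, D:2, E:1
max level = 2

Answer: 2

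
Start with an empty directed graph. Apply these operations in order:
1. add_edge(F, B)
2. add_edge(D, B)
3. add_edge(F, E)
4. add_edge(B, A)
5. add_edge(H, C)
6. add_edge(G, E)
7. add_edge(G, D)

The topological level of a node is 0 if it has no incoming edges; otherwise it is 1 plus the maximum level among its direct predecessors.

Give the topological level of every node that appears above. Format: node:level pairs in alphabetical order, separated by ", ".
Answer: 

Answer: A:3, B:2, C:1, D:1, E:1, F:0, G:0, H:0

Derivation:
Op 1: add_edge(F, B). Edges now: 1
Op 2: add_edge(D, B). Edges now: 2
Op 3: add_edge(F, E). Edges now: 3
Op 4: add_edge(B, A). Edges now: 4
Op 5: add_edge(H, C). Edges now: 5
Op 6: add_edge(G, E). Edges now: 6
Op 7: add_edge(G, D). Edges now: 7
Compute levels (Kahn BFS):
  sources (in-degree 0): F, G, H
  process F: level=0
    F->B: in-degree(B)=1, level(B)>=1
    F->E: in-degree(E)=1, level(E)>=1
  process G: level=0
    G->D: in-degree(D)=0, level(D)=1, enqueue
    G->E: in-degree(E)=0, level(E)=1, enqueue
  process H: level=0
    H->C: in-degree(C)=0, level(C)=1, enqueue
  process D: level=1
    D->B: in-degree(B)=0, level(B)=2, enqueue
  process E: level=1
  process C: level=1
  process B: level=2
    B->A: in-degree(A)=0, level(A)=3, enqueue
  process A: level=3
All levels: A:3, B:2, C:1, D:1, E:1, F:0, G:0, H:0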